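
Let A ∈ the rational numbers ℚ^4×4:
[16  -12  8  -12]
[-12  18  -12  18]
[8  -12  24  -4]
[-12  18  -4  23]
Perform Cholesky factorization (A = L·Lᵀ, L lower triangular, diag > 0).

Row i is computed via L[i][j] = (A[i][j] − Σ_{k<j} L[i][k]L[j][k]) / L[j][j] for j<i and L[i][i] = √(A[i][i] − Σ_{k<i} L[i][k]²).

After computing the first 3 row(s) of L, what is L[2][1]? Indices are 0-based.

L[2][1] = -2

Step 1: L[0][0] = √(16) = 4.
  L[1][0] = (-12) / L[0][0] = -3.
Step 2: L[1][1] = √(9) = 3.
  L[2][0] = (8) / L[0][0] = 2.
  L[2][1] = (-6) / L[1][1] = -2.
Step 3: L[2][2] = √(16) = 4.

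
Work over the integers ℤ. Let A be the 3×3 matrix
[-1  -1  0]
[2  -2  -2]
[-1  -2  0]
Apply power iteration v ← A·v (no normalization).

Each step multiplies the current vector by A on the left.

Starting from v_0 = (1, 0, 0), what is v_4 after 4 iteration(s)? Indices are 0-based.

v_0 = (1, 0, 0).
v_1 = A·v_0 = (-1, 2, -1).
v_2 = A·v_1 = (-1, -4, -3).
v_3 = A·v_2 = (5, 12, 9).
v_4 = A·v_3 = (-17, -32, -29).

v_4 = (-17, -32, -29)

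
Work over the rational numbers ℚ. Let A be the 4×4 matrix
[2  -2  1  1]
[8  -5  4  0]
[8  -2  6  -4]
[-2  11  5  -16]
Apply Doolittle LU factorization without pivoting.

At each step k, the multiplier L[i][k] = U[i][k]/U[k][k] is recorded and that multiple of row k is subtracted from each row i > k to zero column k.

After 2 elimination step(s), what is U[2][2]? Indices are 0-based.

U[2][2] = 2

[col 0] pivot 2
  R1 -= 4*R0 → (0, 3, 0, -4)  (L[1][0] := 4)
  R2 -= 4*R0 → (0, 6, 2, -8)  (L[2][0] := 4)
  R3 -= -1*R0 → (0, 9, 6, -15)  (L[3][0] := -1)
[col 1] pivot 3
  R2 -= 2*R1 → (0, 0, 2, 0)  (L[2][1] := 2)
  R3 -= 3*R1 → (0, 0, 6, -3)  (L[3][1] := 3)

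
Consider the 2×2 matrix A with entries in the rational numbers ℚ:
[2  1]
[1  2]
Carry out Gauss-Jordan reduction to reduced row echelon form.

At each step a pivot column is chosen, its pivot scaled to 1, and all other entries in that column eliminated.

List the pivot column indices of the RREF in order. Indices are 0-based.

pivot columns: 0, 1

[1] R0 /= 2  ⇒  (1, 1/2)
     R1 -= 1·R0  ⇒  (0, 3/2)
[2] R1 /= 3/2  ⇒  (0, 1)
     R0 -= 1/2·R1  ⇒  (1, 0)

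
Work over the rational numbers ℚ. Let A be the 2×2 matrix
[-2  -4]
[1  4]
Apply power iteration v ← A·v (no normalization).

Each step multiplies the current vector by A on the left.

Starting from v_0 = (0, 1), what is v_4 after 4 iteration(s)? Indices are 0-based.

v_0 = (0, 1).
v_1 = A·v_0 = (-4, 4).
v_2 = A·v_1 = (-8, 12).
v_3 = A·v_2 = (-32, 40).
v_4 = A·v_3 = (-96, 128).

v_4 = (-96, 128)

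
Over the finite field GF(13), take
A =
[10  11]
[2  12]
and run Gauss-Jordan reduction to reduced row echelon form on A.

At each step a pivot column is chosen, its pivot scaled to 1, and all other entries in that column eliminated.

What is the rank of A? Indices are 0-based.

rank = 2

pivot(0,0)=10: scale R0 → (1, 5)
  clear (1,0): R1 −= (2)R0 → (0, 2)
pivot(1,1)=2: scale R1 → (0, 1)
  clear (0,1): R0 −= (5)R1 → (1, 0)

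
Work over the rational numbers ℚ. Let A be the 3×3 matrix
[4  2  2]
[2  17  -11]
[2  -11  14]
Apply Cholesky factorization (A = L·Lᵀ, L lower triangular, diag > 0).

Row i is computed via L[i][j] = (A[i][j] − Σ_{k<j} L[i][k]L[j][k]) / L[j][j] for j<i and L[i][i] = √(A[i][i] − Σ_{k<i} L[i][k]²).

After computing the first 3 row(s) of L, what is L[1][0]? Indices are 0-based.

L[1][0] = 1

Step 1: L[0][0] = √(4) = 2.
  L[1][0] = (2) / L[0][0] = 1.
Step 2: L[1][1] = √(16) = 4.
  L[2][0] = (2) / L[0][0] = 1.
  L[2][1] = (-12) / L[1][1] = -3.
Step 3: L[2][2] = √(4) = 2.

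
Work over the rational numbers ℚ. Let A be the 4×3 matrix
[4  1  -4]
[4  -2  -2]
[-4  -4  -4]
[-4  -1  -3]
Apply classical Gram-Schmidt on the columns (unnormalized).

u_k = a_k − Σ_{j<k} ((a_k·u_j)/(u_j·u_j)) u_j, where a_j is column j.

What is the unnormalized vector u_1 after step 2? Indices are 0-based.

u_1 = (0, -3, -3, 0)

Step 1: u_0 = a_0 = (4, 4, -4, -4).
Step 2: u_1 = a_1 − (1/4)·u_0 = (0, -3, -3, 0).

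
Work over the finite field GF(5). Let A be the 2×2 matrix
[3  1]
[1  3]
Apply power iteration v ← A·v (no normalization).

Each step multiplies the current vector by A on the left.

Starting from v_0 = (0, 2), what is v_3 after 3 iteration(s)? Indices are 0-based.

v_0 = (0, 2).
v_1 = A·v_0 = (2, 1).
v_2 = A·v_1 = (2, 0).
v_3 = A·v_2 = (1, 2).

v_3 = (1, 2)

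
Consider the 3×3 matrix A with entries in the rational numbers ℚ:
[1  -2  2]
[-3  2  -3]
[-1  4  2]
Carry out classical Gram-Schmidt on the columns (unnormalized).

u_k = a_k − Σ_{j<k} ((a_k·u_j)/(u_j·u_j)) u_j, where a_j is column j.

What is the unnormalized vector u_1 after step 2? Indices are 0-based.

u_1 = (-10/11, -14/11, 32/11)

Step 1: u_0 = a_0 = (1, -3, -1).
Step 2: u_1 = a_1 − (-12/11)·u_0 = (-10/11, -14/11, 32/11).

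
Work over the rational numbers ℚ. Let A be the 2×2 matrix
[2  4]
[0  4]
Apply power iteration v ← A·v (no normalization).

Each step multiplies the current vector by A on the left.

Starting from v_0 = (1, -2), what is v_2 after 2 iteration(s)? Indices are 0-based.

v_2 = (-44, -32)

v_0 = (1, -2).
v_1 = A·v_0 = (-6, -8).
v_2 = A·v_1 = (-44, -32).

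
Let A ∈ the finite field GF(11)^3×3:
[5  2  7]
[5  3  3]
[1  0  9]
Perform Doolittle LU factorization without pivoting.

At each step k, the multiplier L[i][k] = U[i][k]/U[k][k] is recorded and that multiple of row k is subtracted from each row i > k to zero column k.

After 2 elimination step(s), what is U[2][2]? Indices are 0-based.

k=0: U[0][0]=5
  eliminate (1,0): mult=1, new row 1: (0, 1, 7); set L[1][0]=1
  eliminate (2,0): mult=9, new row 2: (0, 4, 1); set L[2][0]=9
k=1: U[1][1]=1
  eliminate (2,1): mult=4, new row 2: (0, 0, 6); set L[2][1]=4

U[2][2] = 6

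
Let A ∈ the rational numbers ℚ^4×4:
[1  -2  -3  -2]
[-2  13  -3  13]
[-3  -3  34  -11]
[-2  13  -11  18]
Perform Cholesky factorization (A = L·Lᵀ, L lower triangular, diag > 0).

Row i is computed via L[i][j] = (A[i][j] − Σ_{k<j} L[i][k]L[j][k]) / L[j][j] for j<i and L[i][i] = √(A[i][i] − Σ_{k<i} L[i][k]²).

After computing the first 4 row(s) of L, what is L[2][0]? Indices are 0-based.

L[2][0] = -3

Step 1: L[0][0] = √(1) = 1.
  L[1][0] = (-2) / L[0][0] = -2.
Step 2: L[1][1] = √(9) = 3.
  L[2][0] = (-3) / L[0][0] = -3.
  L[2][1] = (-9) / L[1][1] = -3.
Step 3: L[2][2] = √(16) = 4.
  L[3][0] = (-2) / L[0][0] = -2.
  L[3][1] = (9) / L[1][1] = 3.
  L[3][2] = (-8) / L[2][2] = -2.
Step 4: L[3][3] = √(1) = 1.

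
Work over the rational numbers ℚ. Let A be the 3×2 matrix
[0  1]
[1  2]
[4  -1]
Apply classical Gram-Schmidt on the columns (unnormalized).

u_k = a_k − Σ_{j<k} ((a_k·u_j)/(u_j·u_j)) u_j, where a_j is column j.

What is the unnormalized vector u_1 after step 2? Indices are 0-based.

Step 1: u_0 = a_0 = (0, 1, 4).
Step 2: u_1 = a_1 − (-2/17)·u_0 = (1, 36/17, -9/17).

u_1 = (1, 36/17, -9/17)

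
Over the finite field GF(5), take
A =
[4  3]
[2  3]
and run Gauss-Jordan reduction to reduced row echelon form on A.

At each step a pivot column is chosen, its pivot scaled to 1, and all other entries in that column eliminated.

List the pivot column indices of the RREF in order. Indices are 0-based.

pivot columns: 0, 1

pivot(0,0)=4: scale R0 → (1, 2)
  clear (1,0): R1 −= (2)R0 → (0, 4)
pivot(1,1)=4: scale R1 → (0, 1)
  clear (0,1): R0 −= (2)R1 → (1, 0)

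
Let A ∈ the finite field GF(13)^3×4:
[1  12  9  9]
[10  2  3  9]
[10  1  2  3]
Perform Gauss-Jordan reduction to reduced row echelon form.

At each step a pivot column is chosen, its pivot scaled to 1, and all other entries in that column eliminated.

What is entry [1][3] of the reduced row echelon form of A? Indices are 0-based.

M[1][3] = 8

[1] R0 /= 1  ⇒  (1, 12, 9, 9)
     R1 -= 10·R0  ⇒  (0, 12, 4, 10)
     R2 -= 10·R0  ⇒  (0, 11, 3, 4)
[2] R1 /= 12  ⇒  (0, 1, 9, 3)
     R0 -= 12·R1  ⇒  (1, 0, 5, 12)
     R2 -= 11·R1  ⇒  (0, 0, 8, 10)
[3] R2 /= 8  ⇒  (0, 0, 1, 11)
     R0 -= 5·R2  ⇒  (1, 0, 0, 9)
     R1 -= 9·R2  ⇒  (0, 1, 0, 8)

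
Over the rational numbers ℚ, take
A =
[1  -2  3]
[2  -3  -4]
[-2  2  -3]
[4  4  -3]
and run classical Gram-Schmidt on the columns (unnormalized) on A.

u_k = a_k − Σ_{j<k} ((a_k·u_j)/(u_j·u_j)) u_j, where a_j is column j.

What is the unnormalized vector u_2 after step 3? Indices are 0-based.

u_2 = (2230/809, -3374/809, -2545/809, -143/809)

Step 1: u_0 = a_0 = (1, 2, -2, 4).
Step 2: u_1 = a_1 − (4/25)·u_0 = (-54/25, -83/25, 58/25, 84/25).
Step 3: u_2 = a_2 − (-11/25)·u_0 − (-256/809)·u_1 = (2230/809, -3374/809, -2545/809, -143/809).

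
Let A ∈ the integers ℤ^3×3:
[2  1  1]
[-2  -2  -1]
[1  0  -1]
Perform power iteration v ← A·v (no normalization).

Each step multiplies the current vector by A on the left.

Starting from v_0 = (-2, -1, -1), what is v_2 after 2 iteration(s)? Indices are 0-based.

v_2 = (-6, -1, -5)

v_0 = (-2, -1, -1).
v_1 = A·v_0 = (-6, 7, -1).
v_2 = A·v_1 = (-6, -1, -5).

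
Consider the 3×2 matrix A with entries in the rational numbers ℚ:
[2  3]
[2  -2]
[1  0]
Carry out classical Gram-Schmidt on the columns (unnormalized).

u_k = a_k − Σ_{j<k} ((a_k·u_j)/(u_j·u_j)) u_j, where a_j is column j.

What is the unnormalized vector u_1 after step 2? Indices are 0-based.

u_1 = (23/9, -22/9, -2/9)

Step 1: u_0 = a_0 = (2, 2, 1).
Step 2: u_1 = a_1 − (2/9)·u_0 = (23/9, -22/9, -2/9).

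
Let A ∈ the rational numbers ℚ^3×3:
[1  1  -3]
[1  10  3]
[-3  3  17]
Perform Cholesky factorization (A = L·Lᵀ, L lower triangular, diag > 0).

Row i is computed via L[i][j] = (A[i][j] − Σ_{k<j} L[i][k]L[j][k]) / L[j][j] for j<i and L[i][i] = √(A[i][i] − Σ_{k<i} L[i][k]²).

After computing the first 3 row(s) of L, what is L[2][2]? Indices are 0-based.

L[2][2] = 2

Step 1: L[0][0] = √(1) = 1.
  L[1][0] = (1) / L[0][0] = 1.
Step 2: L[1][1] = √(9) = 3.
  L[2][0] = (-3) / L[0][0] = -3.
  L[2][1] = (6) / L[1][1] = 2.
Step 3: L[2][2] = √(4) = 2.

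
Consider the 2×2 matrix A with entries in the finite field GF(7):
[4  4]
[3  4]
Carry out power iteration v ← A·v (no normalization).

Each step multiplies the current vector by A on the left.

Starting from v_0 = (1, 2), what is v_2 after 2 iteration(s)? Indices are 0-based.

v_0 = (1, 2).
v_1 = A·v_0 = (5, 4).
v_2 = A·v_1 = (1, 3).

v_2 = (1, 3)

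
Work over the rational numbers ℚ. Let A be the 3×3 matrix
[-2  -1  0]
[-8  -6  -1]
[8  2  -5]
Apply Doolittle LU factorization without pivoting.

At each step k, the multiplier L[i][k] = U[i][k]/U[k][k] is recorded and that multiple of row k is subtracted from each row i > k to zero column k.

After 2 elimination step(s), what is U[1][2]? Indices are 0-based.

U[1][2] = -1

[col 0] pivot -2
  R1 -= 4*R0 → (0, -2, -1)  (L[1][0] := 4)
  R2 -= -4*R0 → (0, -2, -5)  (L[2][0] := -4)
[col 1] pivot -2
  R2 -= 1*R1 → (0, 0, -4)  (L[2][1] := 1)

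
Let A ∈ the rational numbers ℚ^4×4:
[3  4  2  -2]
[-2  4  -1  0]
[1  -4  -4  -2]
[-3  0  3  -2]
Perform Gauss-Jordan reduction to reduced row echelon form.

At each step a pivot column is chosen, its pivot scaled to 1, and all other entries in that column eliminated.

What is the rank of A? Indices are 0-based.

rank = 4

pivot(0,0)=3: scale R0 → (1, 4/3, 2/3, -2/3)
  clear (1,0): R1 −= (-2)R0 → (0, 20/3, 1/3, -4/3)
  clear (2,0): R2 −= (1)R0 → (0, -16/3, -14/3, -4/3)
  clear (3,0): R3 −= (-3)R0 → (0, 4, 5, -4)
pivot(1,1)=20/3: scale R1 → (0, 1, 1/20, -1/5)
  clear (0,1): R0 −= (4/3)R1 → (1, 0, 3/5, -2/5)
  clear (2,1): R2 −= (-16/3)R1 → (0, 0, -22/5, -12/5)
  clear (3,1): R3 −= (4)R1 → (0, 0, 24/5, -16/5)
pivot(2,2)=-22/5: scale R2 → (0, 0, 1, 6/11)
  clear (0,2): R0 −= (3/5)R2 → (1, 0, 0, -8/11)
  clear (1,2): R1 −= (1/20)R2 → (0, 1, 0, -5/22)
  clear (3,2): R3 −= (24/5)R2 → (0, 0, 0, -64/11)
pivot(3,3)=-64/11: scale R3 → (0, 0, 0, 1)
  clear (0,3): R0 −= (-8/11)R3 → (1, 0, 0, 0)
  clear (1,3): R1 −= (-5/22)R3 → (0, 1, 0, 0)
  clear (2,3): R2 −= (6/11)R3 → (0, 0, 1, 0)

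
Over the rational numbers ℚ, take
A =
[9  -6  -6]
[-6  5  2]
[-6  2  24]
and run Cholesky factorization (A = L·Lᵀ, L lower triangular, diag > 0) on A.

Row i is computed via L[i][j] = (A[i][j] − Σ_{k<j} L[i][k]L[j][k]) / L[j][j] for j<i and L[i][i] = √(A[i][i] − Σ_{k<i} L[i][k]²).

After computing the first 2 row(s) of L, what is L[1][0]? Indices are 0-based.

L[1][0] = -2

Step 1: L[0][0] = √(9) = 3.
  L[1][0] = (-6) / L[0][0] = -2.
Step 2: L[1][1] = √(1) = 1.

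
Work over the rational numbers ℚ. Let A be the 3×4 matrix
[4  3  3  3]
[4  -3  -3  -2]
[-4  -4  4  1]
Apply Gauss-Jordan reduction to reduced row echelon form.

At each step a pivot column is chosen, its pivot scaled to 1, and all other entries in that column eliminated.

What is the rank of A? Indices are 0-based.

pivot(0,0)=4: scale R0 → (1, 3/4, 3/4, 3/4)
  clear (1,0): R1 −= (4)R0 → (0, -6, -6, -5)
  clear (2,0): R2 −= (-4)R0 → (0, -1, 7, 4)
pivot(1,1)=-6: scale R1 → (0, 1, 1, 5/6)
  clear (0,1): R0 −= (3/4)R1 → (1, 0, 0, 1/8)
  clear (2,1): R2 −= (-1)R1 → (0, 0, 8, 29/6)
pivot(2,2)=8: scale R2 → (0, 0, 1, 29/48)
  clear (1,2): R1 −= (1)R2 → (0, 1, 0, 11/48)

rank = 3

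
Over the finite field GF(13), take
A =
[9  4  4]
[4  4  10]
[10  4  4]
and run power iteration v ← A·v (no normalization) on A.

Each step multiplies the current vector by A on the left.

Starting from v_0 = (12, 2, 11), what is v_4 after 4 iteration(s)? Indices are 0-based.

v_4 = (4, 8, 0)

v_0 = (12, 2, 11).
v_1 = A·v_0 = (4, 10, 3).
v_2 = A·v_1 = (10, 8, 1).
v_3 = A·v_2 = (9, 4, 6).
v_4 = A·v_3 = (4, 8, 0).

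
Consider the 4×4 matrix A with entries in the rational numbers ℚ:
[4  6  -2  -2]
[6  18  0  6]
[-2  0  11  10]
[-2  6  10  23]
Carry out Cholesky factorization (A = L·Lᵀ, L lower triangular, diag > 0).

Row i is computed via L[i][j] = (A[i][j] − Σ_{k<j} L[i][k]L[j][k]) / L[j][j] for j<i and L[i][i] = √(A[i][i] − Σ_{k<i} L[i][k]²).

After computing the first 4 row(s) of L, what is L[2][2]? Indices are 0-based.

L[2][2] = 3

Step 1: L[0][0] = √(4) = 2.
  L[1][0] = (6) / L[0][0] = 3.
Step 2: L[1][1] = √(9) = 3.
  L[2][0] = (-2) / L[0][0] = -1.
  L[2][1] = (3) / L[1][1] = 1.
Step 3: L[2][2] = √(9) = 3.
  L[3][0] = (-2) / L[0][0] = -1.
  L[3][1] = (9) / L[1][1] = 3.
  L[3][2] = (6) / L[2][2] = 2.
Step 4: L[3][3] = √(9) = 3.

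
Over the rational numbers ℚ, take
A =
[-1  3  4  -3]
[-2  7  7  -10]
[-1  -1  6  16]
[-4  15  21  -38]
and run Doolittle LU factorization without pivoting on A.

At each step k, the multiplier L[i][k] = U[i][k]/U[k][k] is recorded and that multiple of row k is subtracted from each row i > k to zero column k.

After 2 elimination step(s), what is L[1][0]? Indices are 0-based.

k=0: U[0][0]=-1
  eliminate (1,0): mult=2, new row 1: (0, 1, -1, -4); set L[1][0]=2
  eliminate (2,0): mult=1, new row 2: (0, -4, 2, 19); set L[2][0]=1
  eliminate (3,0): mult=4, new row 3: (0, 3, 5, -26); set L[3][0]=4
k=1: U[1][1]=1
  eliminate (2,1): mult=-4, new row 2: (0, 0, -2, 3); set L[2][1]=-4
  eliminate (3,1): mult=3, new row 3: (0, 0, 8, -14); set L[3][1]=3

L[1][0] = 2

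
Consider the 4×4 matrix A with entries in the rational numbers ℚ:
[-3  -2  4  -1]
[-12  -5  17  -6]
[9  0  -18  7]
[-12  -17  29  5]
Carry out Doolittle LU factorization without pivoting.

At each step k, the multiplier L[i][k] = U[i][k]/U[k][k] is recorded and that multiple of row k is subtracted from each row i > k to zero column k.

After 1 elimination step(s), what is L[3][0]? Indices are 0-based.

L[3][0] = 4

Step 1: pivot at (0,0) is -3.
  row1 ← row1 − (4)·row0  ⇒  L[1][0]=4, U row1=(0, 3, 1, -2)
  row2 ← row2 − (-3)·row0  ⇒  L[2][0]=-3, U row2=(0, -6, -6, 4)
  row3 ← row3 − (4)·row0  ⇒  L[3][0]=4, U row3=(0, -9, 13, 9)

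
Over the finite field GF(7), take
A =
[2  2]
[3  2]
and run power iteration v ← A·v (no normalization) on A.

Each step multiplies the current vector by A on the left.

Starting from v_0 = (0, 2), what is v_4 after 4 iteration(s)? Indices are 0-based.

v_4 = (5, 0)

v_0 = (0, 2).
v_1 = A·v_0 = (4, 4).
v_2 = A·v_1 = (2, 6).
v_3 = A·v_2 = (2, 4).
v_4 = A·v_3 = (5, 0).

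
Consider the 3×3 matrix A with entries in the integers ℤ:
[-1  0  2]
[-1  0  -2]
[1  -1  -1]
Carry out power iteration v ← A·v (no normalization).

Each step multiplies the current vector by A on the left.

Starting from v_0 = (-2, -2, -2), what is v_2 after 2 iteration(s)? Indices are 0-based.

v_0 = (-2, -2, -2).
v_1 = A·v_0 = (-2, 6, 2).
v_2 = A·v_1 = (6, -2, -10).

v_2 = (6, -2, -10)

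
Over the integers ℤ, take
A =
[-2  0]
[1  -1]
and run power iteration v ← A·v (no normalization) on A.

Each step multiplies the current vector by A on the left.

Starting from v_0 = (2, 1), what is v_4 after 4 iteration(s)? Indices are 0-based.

v_0 = (2, 1).
v_1 = A·v_0 = (-4, 1).
v_2 = A·v_1 = (8, -5).
v_3 = A·v_2 = (-16, 13).
v_4 = A·v_3 = (32, -29).

v_4 = (32, -29)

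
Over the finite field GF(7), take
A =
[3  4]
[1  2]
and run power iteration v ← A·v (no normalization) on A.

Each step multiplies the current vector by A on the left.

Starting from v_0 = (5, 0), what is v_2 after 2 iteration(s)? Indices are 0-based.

v_0 = (5, 0).
v_1 = A·v_0 = (1, 5).
v_2 = A·v_1 = (2, 4).

v_2 = (2, 4)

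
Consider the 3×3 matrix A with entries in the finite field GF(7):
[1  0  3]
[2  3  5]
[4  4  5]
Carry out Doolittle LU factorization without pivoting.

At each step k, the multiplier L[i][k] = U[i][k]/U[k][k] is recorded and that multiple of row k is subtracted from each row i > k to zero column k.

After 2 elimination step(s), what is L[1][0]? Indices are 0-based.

L[1][0] = 2

Step 1: pivot at (0,0) is 1.
  row1 ← row1 − (2)·row0  ⇒  L[1][0]=2, U row1=(0, 3, 6)
  row2 ← row2 − (4)·row0  ⇒  L[2][0]=4, U row2=(0, 4, 0)
Step 2: pivot at (1,1) is 3.
  row2 ← row2 − (6)·row1  ⇒  L[2][1]=6, U row2=(0, 0, 6)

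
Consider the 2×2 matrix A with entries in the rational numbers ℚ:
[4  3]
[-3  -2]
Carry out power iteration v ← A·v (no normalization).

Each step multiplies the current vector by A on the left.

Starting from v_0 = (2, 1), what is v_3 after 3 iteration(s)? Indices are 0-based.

v_3 = (29, -26)

v_0 = (2, 1).
v_1 = A·v_0 = (11, -8).
v_2 = A·v_1 = (20, -17).
v_3 = A·v_2 = (29, -26).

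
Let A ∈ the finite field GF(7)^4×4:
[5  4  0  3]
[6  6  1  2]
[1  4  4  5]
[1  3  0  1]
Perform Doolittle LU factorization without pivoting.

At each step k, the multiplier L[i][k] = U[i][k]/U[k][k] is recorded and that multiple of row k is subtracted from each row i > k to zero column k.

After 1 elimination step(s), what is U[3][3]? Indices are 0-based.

k=0: U[0][0]=5
  eliminate (1,0): mult=4, new row 1: (0, 4, 1, 4); set L[1][0]=4
  eliminate (2,0): mult=3, new row 2: (0, 6, 4, 3); set L[2][0]=3
  eliminate (3,0): mult=3, new row 3: (0, 5, 0, 6); set L[3][0]=3

U[3][3] = 6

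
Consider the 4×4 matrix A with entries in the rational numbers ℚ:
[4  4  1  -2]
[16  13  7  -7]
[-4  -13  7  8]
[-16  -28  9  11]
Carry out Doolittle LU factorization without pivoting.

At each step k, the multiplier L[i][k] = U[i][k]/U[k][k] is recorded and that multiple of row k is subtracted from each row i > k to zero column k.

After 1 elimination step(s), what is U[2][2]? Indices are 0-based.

[col 0] pivot 4
  R1 -= 4*R0 → (0, -3, 3, 1)  (L[1][0] := 4)
  R2 -= -1*R0 → (0, -9, 8, 6)  (L[2][0] := -1)
  R3 -= -4*R0 → (0, -12, 13, 3)  (L[3][0] := -4)

U[2][2] = 8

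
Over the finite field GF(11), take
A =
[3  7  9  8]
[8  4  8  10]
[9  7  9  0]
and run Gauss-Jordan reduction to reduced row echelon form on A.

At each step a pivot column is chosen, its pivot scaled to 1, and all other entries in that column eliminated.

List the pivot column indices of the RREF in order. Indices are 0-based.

pivot columns: 0, 1, 2

[1] R0 /= 3  ⇒  (1, 6, 3, 10)
     R1 -= 8·R0  ⇒  (0, 0, 6, 7)
     R2 -= 9·R0  ⇒  (0, 8, 4, 9)
[2] R1 <-> R2
[2] R1 /= 8  ⇒  (0, 1, 6, 8)
     R0 -= 6·R1  ⇒  (1, 0, 0, 6)
[3] R2 /= 6  ⇒  (0, 0, 1, 3)
     R1 -= 6·R2  ⇒  (0, 1, 0, 1)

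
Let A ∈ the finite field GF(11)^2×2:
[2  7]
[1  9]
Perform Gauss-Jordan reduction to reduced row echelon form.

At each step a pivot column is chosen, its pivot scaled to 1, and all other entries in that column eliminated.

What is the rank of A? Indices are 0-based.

[1] R0 /= 2  ⇒  (1, 9)
     R1 -= 1·R0  ⇒  (0, 0)
column 1 empty below row 1

rank = 1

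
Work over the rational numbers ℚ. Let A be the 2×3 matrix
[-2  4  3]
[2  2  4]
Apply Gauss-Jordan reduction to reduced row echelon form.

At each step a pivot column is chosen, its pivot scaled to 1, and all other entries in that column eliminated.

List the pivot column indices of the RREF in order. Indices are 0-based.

pivot columns: 0, 1

[1] R0 /= -2  ⇒  (1, -2, -3/2)
     R1 -= 2·R0  ⇒  (0, 6, 7)
[2] R1 /= 6  ⇒  (0, 1, 7/6)
     R0 -= -2·R1  ⇒  (1, 0, 5/6)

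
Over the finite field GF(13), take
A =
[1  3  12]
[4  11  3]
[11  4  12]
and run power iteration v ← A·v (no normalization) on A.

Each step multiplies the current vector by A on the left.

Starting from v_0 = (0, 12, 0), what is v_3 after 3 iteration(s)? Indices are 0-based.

v_3 = (9, 8, 12)

v_0 = (0, 12, 0).
v_1 = A·v_0 = (10, 2, 9).
v_2 = A·v_1 = (7, 11, 5).
v_3 = A·v_2 = (9, 8, 12).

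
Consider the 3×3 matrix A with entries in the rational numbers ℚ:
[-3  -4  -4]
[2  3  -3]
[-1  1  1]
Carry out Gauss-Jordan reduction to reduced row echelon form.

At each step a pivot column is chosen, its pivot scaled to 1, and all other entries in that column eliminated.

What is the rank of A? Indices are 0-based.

rank = 3

step 1: normalize row 0 (÷-3) = (1, 4/3, 4/3)
  row 1: subtract 2×row0 = (0, 1/3, -17/3)
  row 2: subtract -1×row0 = (0, 7/3, 7/3)
step 2: normalize row 1 (÷1/3) = (0, 1, -17)
  row 0: subtract 4/3×row1 = (1, 0, 24)
  row 2: subtract 7/3×row1 = (0, 0, 42)
step 3: normalize row 2 (÷42) = (0, 0, 1)
  row 0: subtract 24×row2 = (1, 0, 0)
  row 1: subtract -17×row2 = (0, 1, 0)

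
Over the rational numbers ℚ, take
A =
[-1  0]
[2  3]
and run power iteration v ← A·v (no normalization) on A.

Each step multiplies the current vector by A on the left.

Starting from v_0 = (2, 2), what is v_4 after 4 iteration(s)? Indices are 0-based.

v_0 = (2, 2).
v_1 = A·v_0 = (-2, 10).
v_2 = A·v_1 = (2, 26).
v_3 = A·v_2 = (-2, 82).
v_4 = A·v_3 = (2, 242).

v_4 = (2, 242)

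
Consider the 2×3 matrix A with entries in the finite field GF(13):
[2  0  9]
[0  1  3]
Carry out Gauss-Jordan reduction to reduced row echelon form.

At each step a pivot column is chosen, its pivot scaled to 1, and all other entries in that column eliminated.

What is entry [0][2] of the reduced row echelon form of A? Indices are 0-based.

M[0][2] = 11

step 1: normalize row 0 (÷2) = (1, 0, 11)
step 2: normalize row 1 (÷1) = (0, 1, 3)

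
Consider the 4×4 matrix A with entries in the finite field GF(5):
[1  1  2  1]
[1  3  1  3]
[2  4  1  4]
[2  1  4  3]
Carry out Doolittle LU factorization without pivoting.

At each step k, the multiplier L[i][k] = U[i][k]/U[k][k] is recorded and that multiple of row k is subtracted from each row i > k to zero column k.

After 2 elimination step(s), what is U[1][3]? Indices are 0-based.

[col 0] pivot 1
  R1 -= 1*R0 → (0, 2, 4, 2)  (L[1][0] := 1)
  R2 -= 2*R0 → (0, 2, 2, 2)  (L[2][0] := 2)
  R3 -= 2*R0 → (0, 4, 0, 1)  (L[3][0] := 2)
[col 1] pivot 2
  R2 -= 1*R1 → (0, 0, 3, 0)  (L[2][1] := 1)
  R3 -= 2*R1 → (0, 0, 2, 2)  (L[3][1] := 2)

U[1][3] = 2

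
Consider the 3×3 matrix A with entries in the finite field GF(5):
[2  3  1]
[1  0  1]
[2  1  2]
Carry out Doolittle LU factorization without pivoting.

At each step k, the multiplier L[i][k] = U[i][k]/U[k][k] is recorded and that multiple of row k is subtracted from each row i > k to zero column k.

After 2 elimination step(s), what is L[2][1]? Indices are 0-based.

Step 1: pivot at (0,0) is 2.
  row1 ← row1 − (3)·row0  ⇒  L[1][0]=3, U row1=(0, 1, 3)
  row2 ← row2 − (1)·row0  ⇒  L[2][0]=1, U row2=(0, 3, 1)
Step 2: pivot at (1,1) is 1.
  row2 ← row2 − (3)·row1  ⇒  L[2][1]=3, U row2=(0, 0, 2)

L[2][1] = 3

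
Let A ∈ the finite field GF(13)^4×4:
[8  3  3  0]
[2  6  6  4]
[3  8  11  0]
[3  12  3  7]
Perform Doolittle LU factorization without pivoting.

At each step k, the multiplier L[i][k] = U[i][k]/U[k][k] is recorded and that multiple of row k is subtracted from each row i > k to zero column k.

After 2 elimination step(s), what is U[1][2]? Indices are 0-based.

U[1][2] = 2

Step 1: pivot at (0,0) is 8.
  row1 ← row1 − (10)·row0  ⇒  L[1][0]=10, U row1=(0, 2, 2, 4)
  row2 ← row2 − (2)·row0  ⇒  L[2][0]=2, U row2=(0, 2, 5, 0)
  row3 ← row3 − (2)·row0  ⇒  L[3][0]=2, U row3=(0, 6, 10, 7)
Step 2: pivot at (1,1) is 2.
  row2 ← row2 − (1)·row1  ⇒  L[2][1]=1, U row2=(0, 0, 3, 9)
  row3 ← row3 − (3)·row1  ⇒  L[3][1]=3, U row3=(0, 0, 4, 8)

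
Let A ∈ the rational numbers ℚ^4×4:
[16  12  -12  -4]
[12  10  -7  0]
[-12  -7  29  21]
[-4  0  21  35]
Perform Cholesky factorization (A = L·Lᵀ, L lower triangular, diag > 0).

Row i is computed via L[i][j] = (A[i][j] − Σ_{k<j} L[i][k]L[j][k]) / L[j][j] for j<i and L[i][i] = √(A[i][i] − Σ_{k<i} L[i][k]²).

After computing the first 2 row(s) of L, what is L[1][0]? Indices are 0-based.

Step 1: L[0][0] = √(16) = 4.
  L[1][0] = (12) / L[0][0] = 3.
Step 2: L[1][1] = √(1) = 1.

L[1][0] = 3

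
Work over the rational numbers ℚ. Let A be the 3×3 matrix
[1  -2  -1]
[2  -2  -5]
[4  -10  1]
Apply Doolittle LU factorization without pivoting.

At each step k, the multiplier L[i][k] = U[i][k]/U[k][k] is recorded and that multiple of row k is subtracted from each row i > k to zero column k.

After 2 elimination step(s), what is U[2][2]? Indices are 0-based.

U[2][2] = 2

Step 1: pivot at (0,0) is 1.
  row1 ← row1 − (2)·row0  ⇒  L[1][0]=2, U row1=(0, 2, -3)
  row2 ← row2 − (4)·row0  ⇒  L[2][0]=4, U row2=(0, -2, 5)
Step 2: pivot at (1,1) is 2.
  row2 ← row2 − (-1)·row1  ⇒  L[2][1]=-1, U row2=(0, 0, 2)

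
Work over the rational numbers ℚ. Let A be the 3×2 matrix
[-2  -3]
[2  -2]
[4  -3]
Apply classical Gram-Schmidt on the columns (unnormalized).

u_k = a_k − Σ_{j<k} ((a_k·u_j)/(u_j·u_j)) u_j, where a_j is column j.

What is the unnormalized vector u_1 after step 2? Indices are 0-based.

Step 1: u_0 = a_0 = (-2, 2, 4).
Step 2: u_1 = a_1 − (-5/12)·u_0 = (-23/6, -7/6, -4/3).

u_1 = (-23/6, -7/6, -4/3)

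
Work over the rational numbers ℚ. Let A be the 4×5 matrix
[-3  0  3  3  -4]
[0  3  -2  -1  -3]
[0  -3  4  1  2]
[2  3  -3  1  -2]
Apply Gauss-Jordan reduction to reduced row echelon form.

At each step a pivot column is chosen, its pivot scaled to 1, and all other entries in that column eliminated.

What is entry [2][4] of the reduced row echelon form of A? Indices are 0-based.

[1] R0 /= -3  ⇒  (1, 0, -1, -1, 4/3)
     R3 -= 2·R0  ⇒  (0, 3, -1, 3, -14/3)
[2] R1 /= 3  ⇒  (0, 1, -2/3, -1/3, -1)
     R2 -= -3·R1  ⇒  (0, 0, 2, 0, -1)
     R3 -= 3·R1  ⇒  (0, 0, 1, 4, -5/3)
[3] R2 /= 2  ⇒  (0, 0, 1, 0, -1/2)
     R0 -= -1·R2  ⇒  (1, 0, 0, -1, 5/6)
     R1 -= -2/3·R2  ⇒  (0, 1, 0, -1/3, -4/3)
     R3 -= 1·R2  ⇒  (0, 0, 0, 4, -7/6)
[4] R3 /= 4  ⇒  (0, 0, 0, 1, -7/24)
     R0 -= -1·R3  ⇒  (1, 0, 0, 0, 13/24)
     R1 -= -1/3·R3  ⇒  (0, 1, 0, 0, -103/72)

M[2][4] = -1/2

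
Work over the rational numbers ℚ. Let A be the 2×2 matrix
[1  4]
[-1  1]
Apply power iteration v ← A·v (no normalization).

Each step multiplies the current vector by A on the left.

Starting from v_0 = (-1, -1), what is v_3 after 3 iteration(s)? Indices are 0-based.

v_3 = (15, 10)

v_0 = (-1, -1).
v_1 = A·v_0 = (-5, 0).
v_2 = A·v_1 = (-5, 5).
v_3 = A·v_2 = (15, 10).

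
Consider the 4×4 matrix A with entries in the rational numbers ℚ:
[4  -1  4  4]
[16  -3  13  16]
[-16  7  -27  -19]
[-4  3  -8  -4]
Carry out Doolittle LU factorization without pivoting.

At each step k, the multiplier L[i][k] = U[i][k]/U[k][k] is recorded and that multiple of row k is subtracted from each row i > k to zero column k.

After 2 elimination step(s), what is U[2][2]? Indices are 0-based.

Step 1: pivot at (0,0) is 4.
  row1 ← row1 − (4)·row0  ⇒  L[1][0]=4, U row1=(0, 1, -3, 0)
  row2 ← row2 − (-4)·row0  ⇒  L[2][0]=-4, U row2=(0, 3, -11, -3)
  row3 ← row3 − (-1)·row0  ⇒  L[3][0]=-1, U row3=(0, 2, -4, 0)
Step 2: pivot at (1,1) is 1.
  row2 ← row2 − (3)·row1  ⇒  L[2][1]=3, U row2=(0, 0, -2, -3)
  row3 ← row3 − (2)·row1  ⇒  L[3][1]=2, U row3=(0, 0, 2, 0)

U[2][2] = -2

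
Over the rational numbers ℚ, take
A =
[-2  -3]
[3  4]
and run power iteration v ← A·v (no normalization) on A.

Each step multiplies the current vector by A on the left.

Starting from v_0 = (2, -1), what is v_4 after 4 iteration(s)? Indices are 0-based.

v_4 = (-10, 11)

v_0 = (2, -1).
v_1 = A·v_0 = (-1, 2).
v_2 = A·v_1 = (-4, 5).
v_3 = A·v_2 = (-7, 8).
v_4 = A·v_3 = (-10, 11).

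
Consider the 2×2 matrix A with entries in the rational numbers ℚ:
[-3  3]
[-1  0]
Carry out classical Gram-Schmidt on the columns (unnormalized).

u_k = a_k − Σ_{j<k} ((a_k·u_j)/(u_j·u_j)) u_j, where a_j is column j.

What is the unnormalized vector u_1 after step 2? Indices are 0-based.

Step 1: u_0 = a_0 = (-3, -1).
Step 2: u_1 = a_1 − (-9/10)·u_0 = (3/10, -9/10).

u_1 = (3/10, -9/10)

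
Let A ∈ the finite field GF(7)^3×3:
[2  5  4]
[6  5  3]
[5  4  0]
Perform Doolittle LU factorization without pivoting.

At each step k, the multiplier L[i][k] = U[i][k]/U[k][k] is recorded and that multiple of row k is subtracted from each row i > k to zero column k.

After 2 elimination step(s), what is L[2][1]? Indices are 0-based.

Step 1: pivot at (0,0) is 2.
  row1 ← row1 − (3)·row0  ⇒  L[1][0]=3, U row1=(0, 4, 5)
  row2 ← row2 − (6)·row0  ⇒  L[2][0]=6, U row2=(0, 2, 4)
Step 2: pivot at (1,1) is 4.
  row2 ← row2 − (4)·row1  ⇒  L[2][1]=4, U row2=(0, 0, 5)

L[2][1] = 4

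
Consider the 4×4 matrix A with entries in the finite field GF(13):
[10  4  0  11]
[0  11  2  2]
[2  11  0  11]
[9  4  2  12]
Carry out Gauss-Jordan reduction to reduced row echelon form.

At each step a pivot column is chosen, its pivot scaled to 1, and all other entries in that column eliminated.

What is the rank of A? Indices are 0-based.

rank = 4

pivot(0,0)=10: scale R0 → (1, 3, 0, 5)
  clear (2,0): R2 −= (2)R0 → (0, 5, 0, 1)
  clear (3,0): R3 −= (9)R0 → (0, 3, 2, 6)
pivot(1,1)=11: scale R1 → (0, 1, 12, 12)
  clear (0,1): R0 −= (3)R1 → (1, 0, 3, 8)
  clear (2,1): R2 −= (5)R1 → (0, 0, 5, 6)
  clear (3,1): R3 −= (3)R1 → (0, 0, 5, 9)
pivot(2,2)=5: scale R2 → (0, 0, 1, 9)
  clear (0,2): R0 −= (3)R2 → (1, 0, 0, 7)
  clear (1,2): R1 −= (12)R2 → (0, 1, 0, 8)
  clear (3,2): R3 −= (5)R2 → (0, 0, 0, 3)
pivot(3,3)=3: scale R3 → (0, 0, 0, 1)
  clear (0,3): R0 −= (7)R3 → (1, 0, 0, 0)
  clear (1,3): R1 −= (8)R3 → (0, 1, 0, 0)
  clear (2,3): R2 −= (9)R3 → (0, 0, 1, 0)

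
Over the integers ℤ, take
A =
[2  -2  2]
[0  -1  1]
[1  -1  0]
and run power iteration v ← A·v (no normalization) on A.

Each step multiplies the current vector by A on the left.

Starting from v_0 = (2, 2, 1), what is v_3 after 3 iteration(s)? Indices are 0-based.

v_3 = (16, 2, 5)

v_0 = (2, 2, 1).
v_1 = A·v_0 = (2, -1, 0).
v_2 = A·v_1 = (6, 1, 3).
v_3 = A·v_2 = (16, 2, 5).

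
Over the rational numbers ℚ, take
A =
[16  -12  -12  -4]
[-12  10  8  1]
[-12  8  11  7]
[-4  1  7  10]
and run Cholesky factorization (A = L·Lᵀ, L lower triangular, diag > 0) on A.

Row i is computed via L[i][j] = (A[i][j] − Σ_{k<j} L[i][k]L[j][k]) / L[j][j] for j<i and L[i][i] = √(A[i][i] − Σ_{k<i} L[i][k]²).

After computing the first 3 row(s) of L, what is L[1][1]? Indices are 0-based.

Step 1: L[0][0] = √(16) = 4.
  L[1][0] = (-12) / L[0][0] = -3.
Step 2: L[1][1] = √(1) = 1.
  L[2][0] = (-12) / L[0][0] = -3.
  L[2][1] = (-1) / L[1][1] = -1.
Step 3: L[2][2] = √(1) = 1.

L[1][1] = 1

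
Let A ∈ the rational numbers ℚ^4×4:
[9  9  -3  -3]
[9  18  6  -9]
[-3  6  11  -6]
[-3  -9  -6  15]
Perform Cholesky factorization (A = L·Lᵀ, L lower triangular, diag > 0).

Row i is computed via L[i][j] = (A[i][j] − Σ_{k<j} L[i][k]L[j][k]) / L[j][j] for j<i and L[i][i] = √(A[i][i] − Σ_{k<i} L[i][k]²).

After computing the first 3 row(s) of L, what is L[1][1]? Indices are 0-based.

L[1][1] = 3

Step 1: L[0][0] = √(9) = 3.
  L[1][0] = (9) / L[0][0] = 3.
Step 2: L[1][1] = √(9) = 3.
  L[2][0] = (-3) / L[0][0] = -1.
  L[2][1] = (9) / L[1][1] = 3.
Step 3: L[2][2] = √(1) = 1.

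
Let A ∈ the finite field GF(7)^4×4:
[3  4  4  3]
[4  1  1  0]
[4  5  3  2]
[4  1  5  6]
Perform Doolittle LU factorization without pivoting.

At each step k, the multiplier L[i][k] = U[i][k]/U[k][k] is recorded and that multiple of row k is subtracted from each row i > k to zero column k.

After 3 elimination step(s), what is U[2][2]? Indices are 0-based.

Step 1: pivot at (0,0) is 3.
  row1 ← row1 − (6)·row0  ⇒  L[1][0]=6, U row1=(0, 5, 5, 3)
  row2 ← row2 − (6)·row0  ⇒  L[2][0]=6, U row2=(0, 2, 0, 5)
  row3 ← row3 − (6)·row0  ⇒  L[3][0]=6, U row3=(0, 5, 2, 2)
Step 2: pivot at (1,1) is 5.
  row2 ← row2 − (6)·row1  ⇒  L[2][1]=6, U row2=(0, 0, 5, 1)
  row3 ← row3 − (1)·row1  ⇒  L[3][1]=1, U row3=(0, 0, 4, 6)
Step 3: pivot at (2,2) is 5.
  row3 ← row3 − (5)·row2  ⇒  L[3][2]=5, U row3=(0, 0, 0, 1)

U[2][2] = 5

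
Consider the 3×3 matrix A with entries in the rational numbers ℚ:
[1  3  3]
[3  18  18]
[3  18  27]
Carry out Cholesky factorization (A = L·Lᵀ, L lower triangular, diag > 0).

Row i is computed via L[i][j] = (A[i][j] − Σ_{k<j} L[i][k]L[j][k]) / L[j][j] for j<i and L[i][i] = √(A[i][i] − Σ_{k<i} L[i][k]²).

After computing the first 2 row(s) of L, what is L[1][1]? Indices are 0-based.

L[1][1] = 3

Step 1: L[0][0] = √(1) = 1.
  L[1][0] = (3) / L[0][0] = 3.
Step 2: L[1][1] = √(9) = 3.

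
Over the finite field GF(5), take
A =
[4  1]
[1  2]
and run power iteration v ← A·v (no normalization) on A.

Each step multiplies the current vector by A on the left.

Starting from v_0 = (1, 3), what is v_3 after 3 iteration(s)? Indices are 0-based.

v_0 = (1, 3).
v_1 = A·v_0 = (2, 2).
v_2 = A·v_1 = (0, 1).
v_3 = A·v_2 = (1, 2).

v_3 = (1, 2)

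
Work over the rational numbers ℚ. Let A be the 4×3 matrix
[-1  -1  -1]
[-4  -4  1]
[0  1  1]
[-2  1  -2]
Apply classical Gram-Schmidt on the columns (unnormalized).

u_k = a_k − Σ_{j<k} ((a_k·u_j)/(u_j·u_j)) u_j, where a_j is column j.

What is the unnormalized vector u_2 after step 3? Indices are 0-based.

u_2 = (-97/87, 47/87, 91/58, -91/174)

Step 1: u_0 = a_0 = (-1, -4, 0, -2).
Step 2: u_1 = a_1 − (5/7)·u_0 = (-2/7, -8/7, 1, 17/7).
Step 3: u_2 = a_2 − (1/21)·u_0 − (-33/58)·u_1 = (-97/87, 47/87, 91/58, -91/174).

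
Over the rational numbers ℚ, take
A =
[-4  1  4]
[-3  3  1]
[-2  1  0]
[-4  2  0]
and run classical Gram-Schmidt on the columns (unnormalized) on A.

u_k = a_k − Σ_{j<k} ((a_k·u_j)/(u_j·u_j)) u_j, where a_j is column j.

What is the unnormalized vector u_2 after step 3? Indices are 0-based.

u_2 = (105/73, 70/73, -63/73, -126/73)

Step 1: u_0 = a_0 = (-4, -3, -2, -4).
Step 2: u_1 = a_1 − (-23/45)·u_0 = (-47/45, 22/15, -1/45, -2/45).
Step 3: u_2 = a_2 − (-19/45)·u_0 − (-61/73)·u_1 = (105/73, 70/73, -63/73, -126/73).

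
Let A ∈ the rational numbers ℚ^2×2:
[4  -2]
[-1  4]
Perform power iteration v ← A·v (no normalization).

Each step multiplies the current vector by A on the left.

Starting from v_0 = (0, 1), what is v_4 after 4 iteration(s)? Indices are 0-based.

v_4 = (-576, 452)

v_0 = (0, 1).
v_1 = A·v_0 = (-2, 4).
v_2 = A·v_1 = (-16, 18).
v_3 = A·v_2 = (-100, 88).
v_4 = A·v_3 = (-576, 452).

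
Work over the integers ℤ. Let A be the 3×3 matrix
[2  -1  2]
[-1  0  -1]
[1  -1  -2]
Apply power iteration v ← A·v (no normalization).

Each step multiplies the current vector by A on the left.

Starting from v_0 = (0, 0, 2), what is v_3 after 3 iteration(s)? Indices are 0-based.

v_3 = (32, -16, -26)

v_0 = (0, 0, 2).
v_1 = A·v_0 = (4, -2, -4).
v_2 = A·v_1 = (2, 0, 14).
v_3 = A·v_2 = (32, -16, -26).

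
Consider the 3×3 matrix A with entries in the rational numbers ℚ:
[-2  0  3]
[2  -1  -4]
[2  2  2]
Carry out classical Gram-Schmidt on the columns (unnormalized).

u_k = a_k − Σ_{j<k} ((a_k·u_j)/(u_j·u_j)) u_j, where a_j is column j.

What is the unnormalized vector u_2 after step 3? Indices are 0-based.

u_2 = (9/14, 3/7, 3/14)

Step 1: u_0 = a_0 = (-2, 2, 2).
Step 2: u_1 = a_1 − (1/6)·u_0 = (1/3, -4/3, 5/3).
Step 3: u_2 = a_2 − (-5/6)·u_0 − (29/14)·u_1 = (9/14, 3/7, 3/14).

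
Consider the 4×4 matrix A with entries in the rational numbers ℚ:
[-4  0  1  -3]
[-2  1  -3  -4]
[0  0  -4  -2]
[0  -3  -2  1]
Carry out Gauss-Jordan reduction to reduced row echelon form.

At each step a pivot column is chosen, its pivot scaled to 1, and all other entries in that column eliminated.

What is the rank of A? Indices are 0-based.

step 1: normalize row 0 (÷-4) = (1, 0, -1/4, 3/4)
  row 1: subtract -2×row0 = (0, 1, -7/2, -5/2)
step 2: normalize row 1 (÷1) = (0, 1, -7/2, -5/2)
  row 3: subtract -3×row1 = (0, 0, -25/2, -13/2)
step 3: normalize row 2 (÷-4) = (0, 0, 1, 1/2)
  row 0: subtract -1/4×row2 = (1, 0, 0, 7/8)
  row 1: subtract -7/2×row2 = (0, 1, 0, -3/4)
  row 3: subtract -25/2×row2 = (0, 0, 0, -1/4)
step 4: normalize row 3 (÷-1/4) = (0, 0, 0, 1)
  row 0: subtract 7/8×row3 = (1, 0, 0, 0)
  row 1: subtract -3/4×row3 = (0, 1, 0, 0)
  row 2: subtract 1/2×row3 = (0, 0, 1, 0)

rank = 4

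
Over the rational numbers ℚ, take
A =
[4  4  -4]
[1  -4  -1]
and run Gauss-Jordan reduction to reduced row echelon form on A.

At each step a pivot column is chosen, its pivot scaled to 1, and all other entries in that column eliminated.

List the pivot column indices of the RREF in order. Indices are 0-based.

pivot columns: 0, 1

[1] R0 /= 4  ⇒  (1, 1, -1)
     R1 -= 1·R0  ⇒  (0, -5, 0)
[2] R1 /= -5  ⇒  (0, 1, 0)
     R0 -= 1·R1  ⇒  (1, 0, -1)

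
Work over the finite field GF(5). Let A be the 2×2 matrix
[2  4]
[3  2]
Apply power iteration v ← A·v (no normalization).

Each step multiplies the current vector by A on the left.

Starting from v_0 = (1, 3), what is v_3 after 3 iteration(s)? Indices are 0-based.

v_3 = (3, 2)

v_0 = (1, 3).
v_1 = A·v_0 = (4, 4).
v_2 = A·v_1 = (4, 0).
v_3 = A·v_2 = (3, 2).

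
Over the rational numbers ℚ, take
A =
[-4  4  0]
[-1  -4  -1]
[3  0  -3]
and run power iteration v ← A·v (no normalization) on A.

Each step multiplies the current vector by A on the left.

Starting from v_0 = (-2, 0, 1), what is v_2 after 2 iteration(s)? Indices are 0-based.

v_0 = (-2, 0, 1).
v_1 = A·v_0 = (8, 1, -9).
v_2 = A·v_1 = (-28, -3, 51).

v_2 = (-28, -3, 51)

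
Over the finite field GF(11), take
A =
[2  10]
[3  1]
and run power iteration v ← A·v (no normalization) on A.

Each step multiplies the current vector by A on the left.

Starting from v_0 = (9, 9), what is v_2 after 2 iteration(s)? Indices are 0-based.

v_0 = (9, 9).
v_1 = A·v_0 = (9, 3).
v_2 = A·v_1 = (4, 8).

v_2 = (4, 8)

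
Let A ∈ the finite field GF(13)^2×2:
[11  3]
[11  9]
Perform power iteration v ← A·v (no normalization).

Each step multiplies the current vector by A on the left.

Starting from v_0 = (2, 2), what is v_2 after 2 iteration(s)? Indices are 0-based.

v_2 = (12, 5)

v_0 = (2, 2).
v_1 = A·v_0 = (2, 1).
v_2 = A·v_1 = (12, 5).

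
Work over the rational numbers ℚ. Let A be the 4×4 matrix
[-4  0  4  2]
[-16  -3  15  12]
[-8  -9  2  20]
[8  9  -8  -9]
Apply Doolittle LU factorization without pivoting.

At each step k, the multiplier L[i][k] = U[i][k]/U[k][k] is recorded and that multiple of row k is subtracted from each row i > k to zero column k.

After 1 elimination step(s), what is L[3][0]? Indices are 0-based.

Step 1: pivot at (0,0) is -4.
  row1 ← row1 − (4)·row0  ⇒  L[1][0]=4, U row1=(0, -3, -1, 4)
  row2 ← row2 − (2)·row0  ⇒  L[2][0]=2, U row2=(0, -9, -6, 16)
  row3 ← row3 − (-2)·row0  ⇒  L[3][0]=-2, U row3=(0, 9, 0, -5)

L[3][0] = -2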